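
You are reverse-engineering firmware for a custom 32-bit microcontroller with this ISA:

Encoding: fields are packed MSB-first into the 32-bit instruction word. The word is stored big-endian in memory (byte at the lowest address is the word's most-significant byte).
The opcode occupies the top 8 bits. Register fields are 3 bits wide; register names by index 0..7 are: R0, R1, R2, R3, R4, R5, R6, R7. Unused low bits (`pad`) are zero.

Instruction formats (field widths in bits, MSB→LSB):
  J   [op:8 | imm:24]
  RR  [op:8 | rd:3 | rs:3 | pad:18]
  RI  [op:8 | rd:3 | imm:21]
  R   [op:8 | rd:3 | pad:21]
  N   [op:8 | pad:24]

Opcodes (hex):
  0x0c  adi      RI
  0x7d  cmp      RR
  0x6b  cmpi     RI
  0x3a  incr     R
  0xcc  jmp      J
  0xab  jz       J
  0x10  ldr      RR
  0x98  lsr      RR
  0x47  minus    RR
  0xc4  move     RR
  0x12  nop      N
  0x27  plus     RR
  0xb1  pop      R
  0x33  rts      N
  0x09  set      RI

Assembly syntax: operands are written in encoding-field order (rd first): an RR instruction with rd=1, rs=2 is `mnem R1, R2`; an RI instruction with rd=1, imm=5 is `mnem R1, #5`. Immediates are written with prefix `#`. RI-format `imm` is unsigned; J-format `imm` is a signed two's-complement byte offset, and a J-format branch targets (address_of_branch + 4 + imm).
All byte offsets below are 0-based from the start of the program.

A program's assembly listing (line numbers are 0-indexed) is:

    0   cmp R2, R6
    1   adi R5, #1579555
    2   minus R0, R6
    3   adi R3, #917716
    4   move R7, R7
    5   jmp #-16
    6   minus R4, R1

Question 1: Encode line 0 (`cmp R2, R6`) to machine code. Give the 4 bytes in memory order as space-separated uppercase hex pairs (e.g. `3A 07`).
7D 58 00 00

line 0 (cmp): pack op=0x7d:8|rd=2:3|rs=6:3|pad=0:18 = 0x7d580000; big→ 7d 58 00 00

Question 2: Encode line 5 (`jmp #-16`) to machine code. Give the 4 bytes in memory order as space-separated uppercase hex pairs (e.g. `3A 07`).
L5: jmp op=0xcc:8|imm=-16:24 ⇒ 0xccfffff0 ⇒ big cc ff ff f0

CC FF FF F0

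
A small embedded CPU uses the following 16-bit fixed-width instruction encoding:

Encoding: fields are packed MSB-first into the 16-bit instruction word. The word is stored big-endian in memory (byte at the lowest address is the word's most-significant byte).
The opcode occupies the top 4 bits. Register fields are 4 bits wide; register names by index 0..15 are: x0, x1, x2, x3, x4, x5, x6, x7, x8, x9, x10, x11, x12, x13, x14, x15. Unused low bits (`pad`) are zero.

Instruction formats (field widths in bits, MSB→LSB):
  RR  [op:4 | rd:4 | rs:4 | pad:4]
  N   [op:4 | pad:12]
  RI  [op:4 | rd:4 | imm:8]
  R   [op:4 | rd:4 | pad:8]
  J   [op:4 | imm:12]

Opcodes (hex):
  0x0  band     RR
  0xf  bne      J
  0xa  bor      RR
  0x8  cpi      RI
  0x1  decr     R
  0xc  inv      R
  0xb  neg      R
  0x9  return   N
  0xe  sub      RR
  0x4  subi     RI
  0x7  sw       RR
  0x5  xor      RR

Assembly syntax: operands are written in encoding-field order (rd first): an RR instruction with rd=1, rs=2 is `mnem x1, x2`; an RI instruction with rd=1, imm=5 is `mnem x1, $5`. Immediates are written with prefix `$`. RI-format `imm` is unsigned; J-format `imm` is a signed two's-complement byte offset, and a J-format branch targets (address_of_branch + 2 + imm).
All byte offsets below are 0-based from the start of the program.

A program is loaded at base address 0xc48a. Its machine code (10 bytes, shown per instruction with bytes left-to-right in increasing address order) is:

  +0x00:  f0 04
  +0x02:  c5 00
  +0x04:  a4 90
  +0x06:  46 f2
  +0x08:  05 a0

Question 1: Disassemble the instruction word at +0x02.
@+02  big-endian(c5 00) = 0xc500
  opcode bits[15:12]=0xc: inv/R
  rd@[11:8]=0x5 ⇒ x5

inv x5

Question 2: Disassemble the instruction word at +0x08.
@+08  big-endian(05 a0) = 0x05a0
  opcode bits[15:12]=0x0: band/RR
  rd@[11:8]=0x5 ⇒ x5
  rs@[7:4]=0xa ⇒ x10

band x5, x10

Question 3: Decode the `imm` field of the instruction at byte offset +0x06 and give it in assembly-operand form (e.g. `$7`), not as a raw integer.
+0x06: 46 f2 ⇒ word 0x46f2 (big)
  opcode bits[15:12]=0x4: subi/RI
  rd@[11:8]=0x6 ⇒ x6
  imm@[7:0]=0xf2 ⇒ $242

$242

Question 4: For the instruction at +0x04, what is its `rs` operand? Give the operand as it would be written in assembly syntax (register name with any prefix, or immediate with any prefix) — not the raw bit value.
x9

+0x04: a4 90 ⇒ word 0xa490 (big)
  opcode bits[15:12]=0xa: bor/RR
  rd: (w>>8)&0xf=0x4 → x4
  rs: (w>>4)&0xf=0x9 → x9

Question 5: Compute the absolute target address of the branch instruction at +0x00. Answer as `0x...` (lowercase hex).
0xc490

+0x00: f0 04 ⇒ word 0xf004 (big)
  opcode bits[15:12]=0xf: bne/J
  imm: (w>>0)&0xfff=0x4 → $4
  target = base 0xc48a + off 0x00 + 2 + imm 4 = 0xc490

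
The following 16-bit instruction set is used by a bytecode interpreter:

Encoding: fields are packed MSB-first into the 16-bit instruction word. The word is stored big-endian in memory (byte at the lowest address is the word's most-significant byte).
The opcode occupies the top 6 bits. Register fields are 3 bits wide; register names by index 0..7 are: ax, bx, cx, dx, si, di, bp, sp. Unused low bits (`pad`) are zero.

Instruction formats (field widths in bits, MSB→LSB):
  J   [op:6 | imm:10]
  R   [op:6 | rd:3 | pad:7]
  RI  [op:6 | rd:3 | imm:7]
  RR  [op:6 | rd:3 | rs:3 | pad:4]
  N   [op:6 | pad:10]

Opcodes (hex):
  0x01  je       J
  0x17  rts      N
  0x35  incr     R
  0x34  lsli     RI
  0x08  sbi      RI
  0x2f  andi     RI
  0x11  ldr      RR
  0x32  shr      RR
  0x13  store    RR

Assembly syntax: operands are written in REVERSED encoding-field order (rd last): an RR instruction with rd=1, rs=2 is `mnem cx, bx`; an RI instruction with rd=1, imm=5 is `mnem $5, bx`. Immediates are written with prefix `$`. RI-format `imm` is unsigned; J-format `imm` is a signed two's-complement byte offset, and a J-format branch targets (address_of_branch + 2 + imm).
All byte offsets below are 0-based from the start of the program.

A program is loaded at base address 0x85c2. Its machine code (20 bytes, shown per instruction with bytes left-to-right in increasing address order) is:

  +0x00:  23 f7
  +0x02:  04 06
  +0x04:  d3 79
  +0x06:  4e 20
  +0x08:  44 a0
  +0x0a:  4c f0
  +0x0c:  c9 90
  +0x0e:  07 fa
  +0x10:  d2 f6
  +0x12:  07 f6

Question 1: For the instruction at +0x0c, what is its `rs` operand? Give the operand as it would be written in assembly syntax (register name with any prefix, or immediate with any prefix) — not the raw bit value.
[0c] c9 90 → 0xc990
  top 6b → 0x32 → shr [RR]
  rd: (w>>7)&0x7=0x3 → dx
  rs: (w>>4)&0x7=0x1 → bx

bx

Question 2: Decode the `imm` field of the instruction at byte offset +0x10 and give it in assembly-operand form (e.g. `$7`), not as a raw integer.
$118

+0x10: d2 f6 ⇒ word 0xd2f6 (big)
  op=0xd2f6>>10=0x34 ⇒ lsli (RI)
  rd: (w>>7)&0x7=0x5 → di
  imm: (w>>0)&0x7f=0x76 → $118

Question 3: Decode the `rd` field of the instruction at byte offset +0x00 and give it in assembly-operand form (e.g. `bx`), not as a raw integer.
+0x00: 23 f7 ⇒ word 0x23f7 (big)
  opcode bits[15:10]=0x8: sbi/RI
  rd: (w>>7)&0x7=0x7 → sp
  imm: (w>>0)&0x7f=0x77 → $119

sp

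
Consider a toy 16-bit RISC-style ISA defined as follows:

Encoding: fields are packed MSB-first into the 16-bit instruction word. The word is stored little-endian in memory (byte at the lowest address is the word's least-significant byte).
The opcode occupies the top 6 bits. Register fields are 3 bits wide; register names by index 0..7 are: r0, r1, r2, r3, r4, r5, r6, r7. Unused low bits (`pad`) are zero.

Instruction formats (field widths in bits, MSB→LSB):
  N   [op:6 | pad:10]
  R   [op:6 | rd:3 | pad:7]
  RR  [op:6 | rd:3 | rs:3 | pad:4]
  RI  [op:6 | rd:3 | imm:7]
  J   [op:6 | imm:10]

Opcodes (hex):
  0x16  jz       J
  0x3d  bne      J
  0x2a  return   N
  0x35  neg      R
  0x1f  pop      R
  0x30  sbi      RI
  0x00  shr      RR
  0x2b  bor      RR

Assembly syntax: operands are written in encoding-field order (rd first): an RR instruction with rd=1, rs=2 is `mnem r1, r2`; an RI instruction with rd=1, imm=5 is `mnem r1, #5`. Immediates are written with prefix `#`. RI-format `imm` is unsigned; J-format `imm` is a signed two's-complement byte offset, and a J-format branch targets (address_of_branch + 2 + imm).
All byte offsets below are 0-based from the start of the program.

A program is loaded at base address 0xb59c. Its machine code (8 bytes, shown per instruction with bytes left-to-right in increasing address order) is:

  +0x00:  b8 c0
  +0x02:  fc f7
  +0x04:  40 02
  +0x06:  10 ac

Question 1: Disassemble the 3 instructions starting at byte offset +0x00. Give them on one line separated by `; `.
off 0x00: read b8 c0 as little → 0xc0b8
  opcode bits[15:10]=0x30: sbi/RI
  rd@[9:7]=0x1 ⇒ r1
  imm@[6:0]=0x38 ⇒ #56
off 0x02: read fc f7 as little → 0xf7fc
  opcode bits[15:10]=0x3d: bne/J
  imm@[9:0]=0x3fc (s10→-4) ⇒ #-4
off 0x04: read 40 02 as little → 0x0240
  opcode bits[15:10]=0x0: shr/RR
  rd@[9:7]=0x4 ⇒ r4
  rs@[6:4]=0x4 ⇒ r4

sbi r1, #56; bne #-4; shr r4, r4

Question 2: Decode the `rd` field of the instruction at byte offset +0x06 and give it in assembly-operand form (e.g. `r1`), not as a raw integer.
r0

off 0x06: read 10 ac as little → 0xac10
  op=0xac10>>10=0x2b ⇒ bor (RR)
  [9:7] rd=0 = r0
  [6:4] rs=1 = r1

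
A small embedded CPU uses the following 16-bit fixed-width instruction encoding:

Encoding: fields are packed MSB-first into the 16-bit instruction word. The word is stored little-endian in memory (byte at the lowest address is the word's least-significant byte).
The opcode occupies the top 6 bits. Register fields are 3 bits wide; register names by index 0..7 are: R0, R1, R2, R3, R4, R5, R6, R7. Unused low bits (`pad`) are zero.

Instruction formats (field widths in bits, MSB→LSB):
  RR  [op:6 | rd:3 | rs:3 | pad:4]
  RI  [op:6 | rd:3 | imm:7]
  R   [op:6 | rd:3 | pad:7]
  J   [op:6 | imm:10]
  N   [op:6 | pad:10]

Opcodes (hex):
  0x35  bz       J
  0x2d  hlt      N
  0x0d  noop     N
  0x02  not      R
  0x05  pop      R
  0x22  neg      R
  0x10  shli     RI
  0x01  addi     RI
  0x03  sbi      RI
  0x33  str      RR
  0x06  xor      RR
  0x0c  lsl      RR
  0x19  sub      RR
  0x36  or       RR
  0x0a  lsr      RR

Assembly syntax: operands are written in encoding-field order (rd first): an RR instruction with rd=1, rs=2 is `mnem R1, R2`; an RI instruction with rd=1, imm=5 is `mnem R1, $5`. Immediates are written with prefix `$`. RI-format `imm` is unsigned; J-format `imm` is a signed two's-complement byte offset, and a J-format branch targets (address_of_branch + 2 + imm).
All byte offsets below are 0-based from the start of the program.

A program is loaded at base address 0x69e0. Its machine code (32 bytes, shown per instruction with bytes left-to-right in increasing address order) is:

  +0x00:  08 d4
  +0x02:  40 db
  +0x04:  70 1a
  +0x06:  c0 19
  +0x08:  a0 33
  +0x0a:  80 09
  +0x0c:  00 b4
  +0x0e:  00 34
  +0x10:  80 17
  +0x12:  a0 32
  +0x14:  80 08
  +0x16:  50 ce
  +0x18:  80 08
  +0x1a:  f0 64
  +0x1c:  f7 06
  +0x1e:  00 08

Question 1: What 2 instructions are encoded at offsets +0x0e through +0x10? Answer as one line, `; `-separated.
+0x0e: 00 34 ⇒ word 0x3400 (little)
  opcode bits[15:10]=0xd: noop/N
+0x10: 80 17 ⇒ word 0x1780 (little)
  opcode bits[15:10]=0x5: pop/R
  [9:7] rd=7 = R7

noop; pop R7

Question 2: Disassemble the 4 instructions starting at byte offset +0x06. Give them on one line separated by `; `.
+0x06: c0 19 ⇒ word 0x19c0 (little)
  top 6b → 0x6 → xor [RR]
  [9:7] rd=3 = R3
  [6:4] rs=4 = R4
+0x08: a0 33 ⇒ word 0x33a0 (little)
  top 6b → 0xc → lsl [RR]
  [9:7] rd=7 = R7
  [6:4] rs=2 = R2
+0x0a: 80 09 ⇒ word 0x0980 (little)
  top 6b → 0x2 → not [R]
  [9:7] rd=3 = R3
+0x0c: 00 b4 ⇒ word 0xb400 (little)
  top 6b → 0x2d → hlt [N]

xor R3, R4; lsl R7, R2; not R3; hlt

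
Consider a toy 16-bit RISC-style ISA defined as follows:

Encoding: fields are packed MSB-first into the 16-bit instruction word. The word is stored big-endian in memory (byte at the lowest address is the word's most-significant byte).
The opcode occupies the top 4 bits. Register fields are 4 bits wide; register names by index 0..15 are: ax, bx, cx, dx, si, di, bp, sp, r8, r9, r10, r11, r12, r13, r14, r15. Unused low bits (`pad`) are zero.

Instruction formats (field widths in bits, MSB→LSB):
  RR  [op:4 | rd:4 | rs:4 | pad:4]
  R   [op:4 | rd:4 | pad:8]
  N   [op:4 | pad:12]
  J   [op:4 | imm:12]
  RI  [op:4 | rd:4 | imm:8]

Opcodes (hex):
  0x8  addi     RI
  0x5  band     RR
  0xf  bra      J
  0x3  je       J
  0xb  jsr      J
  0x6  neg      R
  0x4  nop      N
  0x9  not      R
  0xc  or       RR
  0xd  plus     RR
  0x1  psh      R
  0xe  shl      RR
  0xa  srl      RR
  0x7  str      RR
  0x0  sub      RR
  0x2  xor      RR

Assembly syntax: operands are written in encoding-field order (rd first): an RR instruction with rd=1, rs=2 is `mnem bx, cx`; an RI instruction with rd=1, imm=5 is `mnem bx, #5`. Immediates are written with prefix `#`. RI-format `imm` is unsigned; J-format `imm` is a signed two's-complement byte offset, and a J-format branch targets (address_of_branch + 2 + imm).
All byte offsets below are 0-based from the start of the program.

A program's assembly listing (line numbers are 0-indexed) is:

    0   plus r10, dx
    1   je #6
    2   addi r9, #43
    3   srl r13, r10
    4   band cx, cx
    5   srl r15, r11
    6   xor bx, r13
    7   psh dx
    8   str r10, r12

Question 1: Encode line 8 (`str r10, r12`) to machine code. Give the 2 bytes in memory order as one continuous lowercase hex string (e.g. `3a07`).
8. str fields op=0x7:4|rd=10:4|rs=12:4|pad=0:4 → word 7ac0h → 7a c0

7ac0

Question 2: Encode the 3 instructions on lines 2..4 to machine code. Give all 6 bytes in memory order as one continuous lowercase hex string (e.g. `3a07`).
892bada05220

L2: addi op=0x8:4|rd=9:4|imm=43:8 ⇒ 0x892b ⇒ big 89 2b
L3: srl op=0xa:4|rd=13:4|rs=10:4|pad=0:4 ⇒ 0xada0 ⇒ big ad a0
L4: band op=0x5:4|rd=2:4|rs=2:4|pad=0:4 ⇒ 0x5220 ⇒ big 52 20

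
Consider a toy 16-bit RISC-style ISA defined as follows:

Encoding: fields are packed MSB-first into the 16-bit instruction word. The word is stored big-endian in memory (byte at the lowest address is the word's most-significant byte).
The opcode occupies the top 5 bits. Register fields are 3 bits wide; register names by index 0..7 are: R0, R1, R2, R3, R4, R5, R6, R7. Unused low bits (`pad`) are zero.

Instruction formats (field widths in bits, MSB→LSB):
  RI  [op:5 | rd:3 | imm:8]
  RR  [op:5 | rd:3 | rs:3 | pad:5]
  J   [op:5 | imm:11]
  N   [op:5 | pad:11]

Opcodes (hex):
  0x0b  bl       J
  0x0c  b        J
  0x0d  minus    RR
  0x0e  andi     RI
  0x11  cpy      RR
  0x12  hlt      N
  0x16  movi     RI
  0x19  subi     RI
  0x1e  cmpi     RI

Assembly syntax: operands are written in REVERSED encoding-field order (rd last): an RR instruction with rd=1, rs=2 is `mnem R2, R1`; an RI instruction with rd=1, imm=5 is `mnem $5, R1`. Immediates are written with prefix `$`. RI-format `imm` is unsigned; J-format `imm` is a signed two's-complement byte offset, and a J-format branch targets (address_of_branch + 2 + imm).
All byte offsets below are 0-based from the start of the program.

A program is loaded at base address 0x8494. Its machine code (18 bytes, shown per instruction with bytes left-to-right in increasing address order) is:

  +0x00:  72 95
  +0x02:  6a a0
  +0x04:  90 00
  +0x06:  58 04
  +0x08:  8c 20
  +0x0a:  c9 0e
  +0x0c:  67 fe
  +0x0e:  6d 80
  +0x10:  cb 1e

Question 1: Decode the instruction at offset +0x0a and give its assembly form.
subi $14, R1

+0x0a: c9 0e ⇒ word 0xc90e (big)
  op=0xc90e>>11=0x19 ⇒ subi (RI)
  [10:8] rd=1 = R1
  [7:0] imm=14 = $14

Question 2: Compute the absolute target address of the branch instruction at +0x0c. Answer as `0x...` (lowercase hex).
0x84a0

@+0c  big-endian(67 fe) = 0x67fe
  opcode bits[15:11]=0xc: b/J
  imm@[10:0]=0x7fe (s11→-2) ⇒ $-2
  target = base 0x8494 + off 0x0c + 2 + imm -2 = 0x84a0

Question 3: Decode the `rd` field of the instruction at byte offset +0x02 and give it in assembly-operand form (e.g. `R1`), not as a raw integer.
R2

@+02  big-endian(6a a0) = 0x6aa0
  top 5b → 0xd → minus [RR]
  [10:8] rd=2 = R2
  [7:5] rs=5 = R5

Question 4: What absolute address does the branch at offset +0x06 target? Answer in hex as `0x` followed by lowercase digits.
+0x06: 58 04 ⇒ word 0x5804 (big)
  op=0x5804>>11=0xb ⇒ bl (J)
  [10:0] imm=4 = $4
  target = base 0x8494 + off 0x06 + 2 + imm 4 = 0x84a0

0x84a0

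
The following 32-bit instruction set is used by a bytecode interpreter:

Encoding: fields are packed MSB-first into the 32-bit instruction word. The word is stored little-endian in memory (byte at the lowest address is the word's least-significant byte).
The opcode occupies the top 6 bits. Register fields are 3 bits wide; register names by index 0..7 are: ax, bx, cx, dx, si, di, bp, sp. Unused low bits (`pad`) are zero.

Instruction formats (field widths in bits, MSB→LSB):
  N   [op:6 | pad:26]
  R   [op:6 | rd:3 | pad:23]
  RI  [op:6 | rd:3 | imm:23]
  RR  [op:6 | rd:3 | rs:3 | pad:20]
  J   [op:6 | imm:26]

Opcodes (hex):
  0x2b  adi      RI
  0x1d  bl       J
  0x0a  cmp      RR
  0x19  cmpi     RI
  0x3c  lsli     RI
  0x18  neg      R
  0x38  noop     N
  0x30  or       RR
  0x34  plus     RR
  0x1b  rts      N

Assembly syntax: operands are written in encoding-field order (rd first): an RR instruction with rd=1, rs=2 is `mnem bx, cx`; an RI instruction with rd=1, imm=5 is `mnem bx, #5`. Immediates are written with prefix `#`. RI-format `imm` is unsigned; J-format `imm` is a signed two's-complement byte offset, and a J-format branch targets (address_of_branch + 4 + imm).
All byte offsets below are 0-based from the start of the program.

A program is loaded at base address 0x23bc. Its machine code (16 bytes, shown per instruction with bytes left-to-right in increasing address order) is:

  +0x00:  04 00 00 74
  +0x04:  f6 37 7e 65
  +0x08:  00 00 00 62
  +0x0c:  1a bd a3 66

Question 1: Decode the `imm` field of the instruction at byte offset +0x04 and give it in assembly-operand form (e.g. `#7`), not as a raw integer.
off 0x04: read f6 37 7e 65 as little → 0x657e37f6
  opcode bits[31:26]=0x19: cmpi/RI
  [25:23] rd=2 = cx
  [22:0] imm=8271862 = #8271862

#8271862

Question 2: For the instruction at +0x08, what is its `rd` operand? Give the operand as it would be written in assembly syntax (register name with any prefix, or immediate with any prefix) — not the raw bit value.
off 0x08: read 00 00 00 62 as little → 0x62000000
  opcode bits[31:26]=0x18: neg/R
  rd@[25:23]=0x4 ⇒ si

si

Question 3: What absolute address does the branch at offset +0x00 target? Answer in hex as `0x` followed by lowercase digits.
0x23c4

+0x00: 04 00 00 74 ⇒ word 0x74000004 (little)
  op=0x74000004>>26=0x1d ⇒ bl (J)
  imm: (w>>0)&0x3ffffff=0x4 → #4
  target = base 0x23bc + off 0x00 + 4 + imm 4 = 0x23c4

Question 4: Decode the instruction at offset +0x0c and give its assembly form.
cmpi di, #2342170

+0x0c: 1a bd a3 66 ⇒ word 0x66a3bd1a (little)
  opcode bits[31:26]=0x19: cmpi/RI
  rd: (w>>23)&0x7=0x5 → di
  imm: (w>>0)&0x7fffff=0x23bd1a → #2342170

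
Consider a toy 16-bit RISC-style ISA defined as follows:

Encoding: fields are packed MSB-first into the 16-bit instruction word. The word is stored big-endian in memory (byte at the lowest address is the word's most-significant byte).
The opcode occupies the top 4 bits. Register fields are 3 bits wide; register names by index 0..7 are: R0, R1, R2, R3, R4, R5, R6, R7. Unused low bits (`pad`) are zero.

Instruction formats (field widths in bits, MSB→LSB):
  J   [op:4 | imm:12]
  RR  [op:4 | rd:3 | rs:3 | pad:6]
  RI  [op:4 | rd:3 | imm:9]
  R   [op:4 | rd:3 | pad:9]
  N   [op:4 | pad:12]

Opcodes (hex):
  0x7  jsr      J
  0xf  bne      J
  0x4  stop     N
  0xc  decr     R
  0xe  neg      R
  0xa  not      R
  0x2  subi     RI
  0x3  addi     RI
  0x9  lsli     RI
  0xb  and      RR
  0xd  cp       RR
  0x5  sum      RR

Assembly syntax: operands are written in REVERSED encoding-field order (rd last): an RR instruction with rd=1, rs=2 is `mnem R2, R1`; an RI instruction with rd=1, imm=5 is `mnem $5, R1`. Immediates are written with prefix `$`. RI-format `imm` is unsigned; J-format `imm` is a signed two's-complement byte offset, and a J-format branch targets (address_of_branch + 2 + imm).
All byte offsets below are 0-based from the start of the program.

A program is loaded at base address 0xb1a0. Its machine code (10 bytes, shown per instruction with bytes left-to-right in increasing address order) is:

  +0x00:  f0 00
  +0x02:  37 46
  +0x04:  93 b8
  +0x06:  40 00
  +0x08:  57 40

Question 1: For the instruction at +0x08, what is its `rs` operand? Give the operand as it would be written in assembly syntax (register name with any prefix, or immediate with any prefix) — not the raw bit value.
off 0x08: read 57 40 as big → 0x5740
  top 4b → 0x5 → sum [RR]
  [11:9] rd=3 = R3
  [8:6] rs=5 = R5

R5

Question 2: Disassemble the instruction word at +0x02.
+0x02: 37 46 ⇒ word 0x3746 (big)
  top 4b → 0x3 → addi [RI]
  [11:9] rd=3 = R3
  [8:0] imm=326 = $326

addi $326, R3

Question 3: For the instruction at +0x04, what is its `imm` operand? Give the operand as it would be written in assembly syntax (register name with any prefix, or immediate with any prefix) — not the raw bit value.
$440

+0x04: 93 b8 ⇒ word 0x93b8 (big)
  opcode bits[15:12]=0x9: lsli/RI
  rd@[11:9]=0x1 ⇒ R1
  imm@[8:0]=0x1b8 ⇒ $440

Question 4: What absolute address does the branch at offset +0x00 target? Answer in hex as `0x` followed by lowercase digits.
off 0x00: read f0 00 as big → 0xf000
  opcode bits[15:12]=0xf: bne/J
  imm: (w>>0)&0xfff=0x0 → $0
  target = base 0xb1a0 + off 0x00 + 2 + imm 0 = 0xb1a2

0xb1a2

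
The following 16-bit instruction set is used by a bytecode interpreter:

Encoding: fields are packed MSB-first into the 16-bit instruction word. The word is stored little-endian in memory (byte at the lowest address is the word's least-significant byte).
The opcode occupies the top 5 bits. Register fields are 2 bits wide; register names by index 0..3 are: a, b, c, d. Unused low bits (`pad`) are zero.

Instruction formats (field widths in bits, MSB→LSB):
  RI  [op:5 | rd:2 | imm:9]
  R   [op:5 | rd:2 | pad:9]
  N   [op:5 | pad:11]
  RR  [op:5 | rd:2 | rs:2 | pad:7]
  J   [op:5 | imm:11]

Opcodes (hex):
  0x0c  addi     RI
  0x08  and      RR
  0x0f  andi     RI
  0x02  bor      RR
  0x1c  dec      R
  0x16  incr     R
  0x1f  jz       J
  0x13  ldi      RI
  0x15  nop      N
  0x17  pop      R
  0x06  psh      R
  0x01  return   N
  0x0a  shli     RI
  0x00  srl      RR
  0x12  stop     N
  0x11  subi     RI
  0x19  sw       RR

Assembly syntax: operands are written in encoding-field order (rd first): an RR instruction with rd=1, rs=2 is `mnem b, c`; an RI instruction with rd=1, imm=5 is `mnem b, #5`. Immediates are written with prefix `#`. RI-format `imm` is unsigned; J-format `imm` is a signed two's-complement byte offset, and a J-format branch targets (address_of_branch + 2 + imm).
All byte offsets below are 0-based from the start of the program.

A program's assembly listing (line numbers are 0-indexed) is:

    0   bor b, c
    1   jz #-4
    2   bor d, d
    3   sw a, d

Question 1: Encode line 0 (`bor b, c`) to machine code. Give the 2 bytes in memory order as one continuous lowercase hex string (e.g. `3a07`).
line 0 (bor): pack op=0x2:5|rd=1:2|rs=2:2|pad=0:7 = 0x1300; little→ 00 13

0013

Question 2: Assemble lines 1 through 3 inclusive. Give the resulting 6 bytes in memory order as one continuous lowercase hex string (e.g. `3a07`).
fcff801780c9

1. jz fields op=0x1f:5|imm=-4:11 → word fffch → fc ff
2. bor fields op=0x2:5|rd=3:2|rs=3:2|pad=0:7 → word 1780h → 80 17
3. sw fields op=0x19:5|rd=0:2|rs=3:2|pad=0:7 → word c980h → 80 c9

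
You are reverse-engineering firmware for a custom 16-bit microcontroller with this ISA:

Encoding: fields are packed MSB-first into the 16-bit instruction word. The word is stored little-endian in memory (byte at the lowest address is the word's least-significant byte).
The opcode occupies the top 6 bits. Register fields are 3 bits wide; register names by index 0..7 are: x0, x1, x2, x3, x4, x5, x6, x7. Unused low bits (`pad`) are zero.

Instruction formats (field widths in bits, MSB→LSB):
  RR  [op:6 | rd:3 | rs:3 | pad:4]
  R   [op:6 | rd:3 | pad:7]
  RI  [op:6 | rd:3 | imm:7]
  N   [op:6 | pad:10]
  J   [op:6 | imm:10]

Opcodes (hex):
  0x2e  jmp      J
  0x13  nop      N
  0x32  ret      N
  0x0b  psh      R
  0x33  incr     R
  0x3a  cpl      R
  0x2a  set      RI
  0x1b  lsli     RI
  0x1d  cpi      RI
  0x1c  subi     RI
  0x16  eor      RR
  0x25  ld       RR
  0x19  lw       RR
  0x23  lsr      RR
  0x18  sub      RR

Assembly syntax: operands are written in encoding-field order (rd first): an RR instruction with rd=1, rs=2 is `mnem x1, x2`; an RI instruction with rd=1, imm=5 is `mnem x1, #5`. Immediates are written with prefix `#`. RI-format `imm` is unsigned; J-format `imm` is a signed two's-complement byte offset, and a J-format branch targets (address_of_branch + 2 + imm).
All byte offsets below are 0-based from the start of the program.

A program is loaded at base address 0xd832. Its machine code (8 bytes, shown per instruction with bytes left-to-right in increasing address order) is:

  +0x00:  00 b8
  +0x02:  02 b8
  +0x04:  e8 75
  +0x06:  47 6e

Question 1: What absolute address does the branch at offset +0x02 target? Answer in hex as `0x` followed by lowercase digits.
0xd838

[02] 02 b8 → 0xb802
  opcode bits[15:10]=0x2e: jmp/J
  imm: (w>>0)&0x3ff=0x2 → #2
  target = base 0xd832 + off 0x02 + 2 + imm 2 = 0xd838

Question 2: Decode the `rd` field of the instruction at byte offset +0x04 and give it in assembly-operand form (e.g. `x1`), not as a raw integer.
off 0x04: read e8 75 as little → 0x75e8
  op=0x75e8>>10=0x1d ⇒ cpi (RI)
  [9:7] rd=3 = x3
  [6:0] imm=104 = #104

x3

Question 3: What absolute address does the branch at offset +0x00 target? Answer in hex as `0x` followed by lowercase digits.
0xd834

[00] 00 b8 → 0xb800
  opcode bits[15:10]=0x2e: jmp/J
  imm: (w>>0)&0x3ff=0x0 → #0
  target = base 0xd832 + off 0x00 + 2 + imm 0 = 0xd834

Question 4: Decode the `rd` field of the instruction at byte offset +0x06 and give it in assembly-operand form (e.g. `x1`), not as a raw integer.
x4

off 0x06: read 47 6e as little → 0x6e47
  op=0x6e47>>10=0x1b ⇒ lsli (RI)
  rd@[9:7]=0x4 ⇒ x4
  imm@[6:0]=0x47 ⇒ #71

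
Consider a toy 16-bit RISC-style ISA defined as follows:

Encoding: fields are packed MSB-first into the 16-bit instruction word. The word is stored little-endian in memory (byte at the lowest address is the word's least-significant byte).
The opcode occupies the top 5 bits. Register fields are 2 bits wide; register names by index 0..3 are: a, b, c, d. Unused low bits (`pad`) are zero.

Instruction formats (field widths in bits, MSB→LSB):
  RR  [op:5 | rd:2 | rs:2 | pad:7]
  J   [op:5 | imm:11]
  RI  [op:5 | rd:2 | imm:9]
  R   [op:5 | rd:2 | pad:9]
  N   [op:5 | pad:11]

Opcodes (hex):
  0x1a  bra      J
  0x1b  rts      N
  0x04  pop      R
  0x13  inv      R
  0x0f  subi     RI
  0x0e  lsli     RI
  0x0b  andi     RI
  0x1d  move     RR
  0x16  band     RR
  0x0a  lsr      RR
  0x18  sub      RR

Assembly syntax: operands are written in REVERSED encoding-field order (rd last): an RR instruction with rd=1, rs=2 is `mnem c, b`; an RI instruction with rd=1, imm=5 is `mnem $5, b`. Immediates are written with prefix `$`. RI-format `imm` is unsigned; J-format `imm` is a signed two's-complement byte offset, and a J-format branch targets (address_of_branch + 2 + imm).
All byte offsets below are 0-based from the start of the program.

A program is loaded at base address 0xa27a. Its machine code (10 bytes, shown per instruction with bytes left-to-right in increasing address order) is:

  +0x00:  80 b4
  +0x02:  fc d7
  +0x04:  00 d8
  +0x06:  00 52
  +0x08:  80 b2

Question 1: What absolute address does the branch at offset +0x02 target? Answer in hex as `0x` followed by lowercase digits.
@+02  little-endian(fc d7) = 0xd7fc
  top 5b → 0x1a → bra [J]
  imm: (w>>0)&0x7ff=0x7fc (s11→-4) → $-4
  target = base 0xa27a + off 0x02 + 2 + imm -4 = 0xa27a

0xa27a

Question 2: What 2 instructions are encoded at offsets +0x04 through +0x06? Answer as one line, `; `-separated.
off 0x04: read 00 d8 as little → 0xd800
  top 5b → 0x1b → rts [N]
off 0x06: read 00 52 as little → 0x5200
  top 5b → 0xa → lsr [RR]
  rd: (w>>9)&0x3=0x1 → b
  rs: (w>>7)&0x3=0x0 → a

rts; lsr a, b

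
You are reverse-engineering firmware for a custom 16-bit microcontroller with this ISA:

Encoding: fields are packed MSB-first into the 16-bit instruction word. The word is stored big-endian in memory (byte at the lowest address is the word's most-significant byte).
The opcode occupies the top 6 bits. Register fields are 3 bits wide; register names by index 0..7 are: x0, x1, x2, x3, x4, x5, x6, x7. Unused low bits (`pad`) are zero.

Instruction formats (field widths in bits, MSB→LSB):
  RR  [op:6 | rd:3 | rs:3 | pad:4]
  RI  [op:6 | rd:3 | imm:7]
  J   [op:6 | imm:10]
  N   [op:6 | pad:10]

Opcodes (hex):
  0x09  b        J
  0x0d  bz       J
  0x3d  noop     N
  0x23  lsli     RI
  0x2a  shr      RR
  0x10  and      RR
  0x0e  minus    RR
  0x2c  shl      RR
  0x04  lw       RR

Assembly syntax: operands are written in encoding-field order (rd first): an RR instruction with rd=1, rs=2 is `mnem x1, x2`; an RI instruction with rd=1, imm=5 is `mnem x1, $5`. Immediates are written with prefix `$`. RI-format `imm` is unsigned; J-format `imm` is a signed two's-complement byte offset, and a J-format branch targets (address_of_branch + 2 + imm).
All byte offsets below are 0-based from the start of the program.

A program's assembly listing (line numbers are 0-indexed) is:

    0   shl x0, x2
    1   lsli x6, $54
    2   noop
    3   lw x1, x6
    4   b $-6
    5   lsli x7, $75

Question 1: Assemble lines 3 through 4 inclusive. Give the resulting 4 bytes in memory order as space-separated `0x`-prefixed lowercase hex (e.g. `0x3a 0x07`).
0x10 0xe0 0x27 0xfa

3. lw fields op=0x4:6|rd=1:3|rs=6:3|pad=0:4 → word 10e0h → 10 e0
4. b fields op=0x9:6|imm=-6:10 → word 27fah → 27 fa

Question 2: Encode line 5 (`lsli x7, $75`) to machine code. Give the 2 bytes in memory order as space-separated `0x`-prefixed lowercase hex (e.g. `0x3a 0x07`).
line 5 (lsli): pack op=0x23:6|rd=7:3|imm=75:7 = 0x8fcb; big→ 8f cb

0x8f 0xcb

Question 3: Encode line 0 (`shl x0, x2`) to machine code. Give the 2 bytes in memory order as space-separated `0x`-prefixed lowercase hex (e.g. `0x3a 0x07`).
L0: shl op=0x2c:6|rd=0:3|rs=2:3|pad=0:4 ⇒ 0xb020 ⇒ big b0 20

0xb0 0x20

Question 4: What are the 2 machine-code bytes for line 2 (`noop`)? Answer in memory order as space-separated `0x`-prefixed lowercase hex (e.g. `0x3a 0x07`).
line 2 (noop): pack op=0x3d:6|pad=0:10 = 0xf400; big→ f4 00

0xf4 0x00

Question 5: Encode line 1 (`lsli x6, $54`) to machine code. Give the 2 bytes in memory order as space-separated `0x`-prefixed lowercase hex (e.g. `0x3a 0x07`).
0x8f 0x36

L1: lsli op=0x23:6|rd=6:3|imm=54:7 ⇒ 0x8f36 ⇒ big 8f 36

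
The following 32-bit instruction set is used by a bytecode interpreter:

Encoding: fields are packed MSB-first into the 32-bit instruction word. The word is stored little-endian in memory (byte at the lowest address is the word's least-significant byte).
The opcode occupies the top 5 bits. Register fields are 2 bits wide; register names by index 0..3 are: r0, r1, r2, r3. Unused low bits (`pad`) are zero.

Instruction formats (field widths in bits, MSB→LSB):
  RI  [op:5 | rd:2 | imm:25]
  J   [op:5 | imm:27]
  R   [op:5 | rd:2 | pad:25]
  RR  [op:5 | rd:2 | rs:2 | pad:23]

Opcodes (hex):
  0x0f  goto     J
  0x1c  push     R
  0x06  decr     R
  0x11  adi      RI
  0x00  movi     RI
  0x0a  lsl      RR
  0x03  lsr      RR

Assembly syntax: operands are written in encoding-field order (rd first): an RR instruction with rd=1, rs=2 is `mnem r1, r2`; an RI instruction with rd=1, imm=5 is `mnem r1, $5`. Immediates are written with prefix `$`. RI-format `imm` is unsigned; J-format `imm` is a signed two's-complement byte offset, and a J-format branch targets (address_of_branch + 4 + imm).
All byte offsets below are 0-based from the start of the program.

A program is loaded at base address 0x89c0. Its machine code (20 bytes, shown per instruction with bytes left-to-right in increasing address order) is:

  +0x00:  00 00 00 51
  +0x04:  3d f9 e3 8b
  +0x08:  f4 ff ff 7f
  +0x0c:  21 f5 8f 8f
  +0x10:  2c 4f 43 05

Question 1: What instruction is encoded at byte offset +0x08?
goto $-12

@+08  little-endian(f4 ff ff 7f) = 0x7ffffff4
  top 5b → 0xf → goto [J]
  imm@[26:0]=0x7fffff4 (s27→-12) ⇒ $-12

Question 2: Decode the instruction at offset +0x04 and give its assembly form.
adi r1, $31717693

@+04  little-endian(3d f9 e3 8b) = 0x8be3f93d
  op=0x8be3f93d>>27=0x11 ⇒ adi (RI)
  rd@[26:25]=0x1 ⇒ r1
  imm@[24:0]=0x1e3f93d ⇒ $31717693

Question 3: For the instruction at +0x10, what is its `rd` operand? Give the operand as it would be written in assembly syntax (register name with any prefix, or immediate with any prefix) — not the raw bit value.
[10] 2c 4f 43 05 → 0x05434f2c
  opcode bits[31:27]=0x0: movi/RI
  rd: (w>>25)&0x3=0x2 → r2
  imm: (w>>0)&0x1ffffff=0x1434f2c → $21188396

r2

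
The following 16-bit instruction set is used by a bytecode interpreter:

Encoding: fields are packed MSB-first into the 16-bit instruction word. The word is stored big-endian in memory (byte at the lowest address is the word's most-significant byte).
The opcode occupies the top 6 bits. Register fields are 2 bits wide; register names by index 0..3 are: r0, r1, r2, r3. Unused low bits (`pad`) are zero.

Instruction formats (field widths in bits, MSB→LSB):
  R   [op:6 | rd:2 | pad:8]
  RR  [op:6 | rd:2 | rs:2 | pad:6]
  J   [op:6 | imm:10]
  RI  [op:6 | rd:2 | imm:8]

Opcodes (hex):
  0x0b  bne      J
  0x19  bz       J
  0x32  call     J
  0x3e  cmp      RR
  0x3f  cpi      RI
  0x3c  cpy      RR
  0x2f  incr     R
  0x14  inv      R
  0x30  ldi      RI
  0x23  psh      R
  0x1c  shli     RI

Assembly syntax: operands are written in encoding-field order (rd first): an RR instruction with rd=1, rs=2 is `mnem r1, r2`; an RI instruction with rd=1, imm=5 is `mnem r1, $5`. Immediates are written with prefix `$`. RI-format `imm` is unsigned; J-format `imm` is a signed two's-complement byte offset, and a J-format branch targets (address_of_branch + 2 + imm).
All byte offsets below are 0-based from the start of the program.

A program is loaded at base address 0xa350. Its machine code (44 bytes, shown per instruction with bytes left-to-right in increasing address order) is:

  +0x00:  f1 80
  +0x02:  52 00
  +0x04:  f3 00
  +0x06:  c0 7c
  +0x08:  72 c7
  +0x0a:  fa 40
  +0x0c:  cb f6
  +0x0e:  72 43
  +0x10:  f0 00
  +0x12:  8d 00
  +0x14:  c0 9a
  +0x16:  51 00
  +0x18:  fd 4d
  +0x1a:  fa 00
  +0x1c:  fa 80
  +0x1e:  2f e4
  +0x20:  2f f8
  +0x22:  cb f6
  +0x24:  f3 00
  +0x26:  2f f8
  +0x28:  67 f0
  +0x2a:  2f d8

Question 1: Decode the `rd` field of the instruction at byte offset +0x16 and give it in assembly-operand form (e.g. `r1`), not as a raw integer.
+0x16: 51 00 ⇒ word 0x5100 (big)
  top 6b → 0x14 → inv [R]
  rd: (w>>8)&0x3=0x1 → r1

r1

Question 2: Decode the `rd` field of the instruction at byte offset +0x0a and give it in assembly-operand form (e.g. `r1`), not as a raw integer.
+0x0a: fa 40 ⇒ word 0xfa40 (big)
  top 6b → 0x3e → cmp [RR]
  [9:8] rd=2 = r2
  [7:6] rs=1 = r1

r2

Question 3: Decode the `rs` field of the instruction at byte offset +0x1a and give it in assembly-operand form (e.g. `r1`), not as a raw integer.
+0x1a: fa 00 ⇒ word 0xfa00 (big)
  top 6b → 0x3e → cmp [RR]
  [9:8] rd=2 = r2
  [7:6] rs=0 = r0

r0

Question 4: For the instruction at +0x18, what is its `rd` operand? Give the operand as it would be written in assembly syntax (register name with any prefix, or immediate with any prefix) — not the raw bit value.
off 0x18: read fd 4d as big → 0xfd4d
  top 6b → 0x3f → cpi [RI]
  rd@[9:8]=0x1 ⇒ r1
  imm@[7:0]=0x4d ⇒ $77

r1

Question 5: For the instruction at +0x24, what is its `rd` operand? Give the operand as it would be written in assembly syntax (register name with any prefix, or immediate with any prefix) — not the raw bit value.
+0x24: f3 00 ⇒ word 0xf300 (big)
  top 6b → 0x3c → cpy [RR]
  [9:8] rd=3 = r3
  [7:6] rs=0 = r0

r3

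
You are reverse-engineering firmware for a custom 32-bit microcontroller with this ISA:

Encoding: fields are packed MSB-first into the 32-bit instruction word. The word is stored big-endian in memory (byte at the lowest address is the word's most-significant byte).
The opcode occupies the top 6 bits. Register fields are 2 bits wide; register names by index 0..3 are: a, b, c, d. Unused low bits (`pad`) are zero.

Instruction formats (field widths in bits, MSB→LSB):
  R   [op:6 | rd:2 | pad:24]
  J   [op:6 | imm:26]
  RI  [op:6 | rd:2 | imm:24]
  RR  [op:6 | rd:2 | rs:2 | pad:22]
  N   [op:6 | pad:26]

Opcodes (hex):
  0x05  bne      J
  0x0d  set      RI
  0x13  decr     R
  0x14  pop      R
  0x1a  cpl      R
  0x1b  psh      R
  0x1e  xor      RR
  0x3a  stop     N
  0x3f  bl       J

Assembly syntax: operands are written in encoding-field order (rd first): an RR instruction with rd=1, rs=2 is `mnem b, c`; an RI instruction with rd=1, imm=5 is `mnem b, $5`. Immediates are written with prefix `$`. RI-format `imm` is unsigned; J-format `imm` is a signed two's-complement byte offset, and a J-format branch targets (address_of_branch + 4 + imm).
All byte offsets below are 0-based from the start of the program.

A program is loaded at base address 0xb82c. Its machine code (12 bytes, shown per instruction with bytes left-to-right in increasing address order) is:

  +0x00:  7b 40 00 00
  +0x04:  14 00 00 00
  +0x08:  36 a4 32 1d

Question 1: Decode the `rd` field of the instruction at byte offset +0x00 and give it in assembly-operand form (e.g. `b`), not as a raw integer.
d

+0x00: 7b 40 00 00 ⇒ word 0x7b400000 (big)
  opcode bits[31:26]=0x1e: xor/RR
  rd: (w>>24)&0x3=0x3 → d
  rs: (w>>22)&0x3=0x1 → b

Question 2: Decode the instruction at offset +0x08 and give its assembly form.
+0x08: 36 a4 32 1d ⇒ word 0x36a4321d (big)
  op=0x36a4321d>>26=0xd ⇒ set (RI)
  rd: (w>>24)&0x3=0x2 → c
  imm: (w>>0)&0xffffff=0xa4321d → $10760733

set c, $10760733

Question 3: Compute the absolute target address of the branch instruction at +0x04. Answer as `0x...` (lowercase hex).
0xb834

@+04  big-endian(14 00 00 00) = 0x14000000
  opcode bits[31:26]=0x5: bne/J
  [25:0] imm=0 = $0
  target = base 0xb82c + off 0x04 + 4 + imm 0 = 0xb834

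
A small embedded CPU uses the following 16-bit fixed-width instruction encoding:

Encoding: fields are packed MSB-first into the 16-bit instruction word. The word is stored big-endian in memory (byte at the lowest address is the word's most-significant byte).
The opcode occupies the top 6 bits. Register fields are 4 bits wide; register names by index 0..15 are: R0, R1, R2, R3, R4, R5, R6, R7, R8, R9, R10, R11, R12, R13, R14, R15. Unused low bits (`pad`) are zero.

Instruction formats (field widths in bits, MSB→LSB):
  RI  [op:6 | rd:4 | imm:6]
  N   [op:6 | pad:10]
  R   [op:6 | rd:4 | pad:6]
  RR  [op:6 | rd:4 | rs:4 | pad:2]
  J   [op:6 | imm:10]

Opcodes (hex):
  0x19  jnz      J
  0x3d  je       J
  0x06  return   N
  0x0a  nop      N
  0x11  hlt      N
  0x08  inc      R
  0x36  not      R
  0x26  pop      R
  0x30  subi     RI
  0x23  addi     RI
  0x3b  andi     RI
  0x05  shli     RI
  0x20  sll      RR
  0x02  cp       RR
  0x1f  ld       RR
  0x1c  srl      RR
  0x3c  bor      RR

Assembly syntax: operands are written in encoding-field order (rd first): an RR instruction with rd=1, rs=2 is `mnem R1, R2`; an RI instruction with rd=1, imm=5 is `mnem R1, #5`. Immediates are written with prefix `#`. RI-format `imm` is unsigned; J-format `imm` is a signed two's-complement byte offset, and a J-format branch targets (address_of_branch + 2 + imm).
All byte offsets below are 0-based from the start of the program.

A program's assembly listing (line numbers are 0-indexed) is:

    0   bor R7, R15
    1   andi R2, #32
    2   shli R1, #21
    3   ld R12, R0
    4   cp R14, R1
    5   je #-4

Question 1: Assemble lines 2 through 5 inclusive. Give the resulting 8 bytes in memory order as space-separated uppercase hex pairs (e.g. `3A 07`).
L2: shli op=0x5:6|rd=1:4|imm=21:6 ⇒ 0x1455 ⇒ big 14 55
L3: ld op=0x1f:6|rd=12:4|rs=0:4|pad=0:2 ⇒ 0x7f00 ⇒ big 7f 00
L4: cp op=0x2:6|rd=14:4|rs=1:4|pad=0:2 ⇒ 0x0b84 ⇒ big 0b 84
L5: je op=0x3d:6|imm=-4:10 ⇒ 0xf7fc ⇒ big f7 fc

14 55 7F 00 0B 84 F7 FC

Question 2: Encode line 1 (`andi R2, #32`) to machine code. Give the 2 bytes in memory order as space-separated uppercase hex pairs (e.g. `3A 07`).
EC A0

line 1 (andi): pack op=0x3b:6|rd=2:4|imm=32:6 = 0xeca0; big→ ec a0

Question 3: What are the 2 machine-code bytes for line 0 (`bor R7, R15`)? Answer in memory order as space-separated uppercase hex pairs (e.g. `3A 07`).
line 0 (bor): pack op=0x3c:6|rd=7:4|rs=15:4|pad=0:2 = 0xf1fc; big→ f1 fc

F1 FC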